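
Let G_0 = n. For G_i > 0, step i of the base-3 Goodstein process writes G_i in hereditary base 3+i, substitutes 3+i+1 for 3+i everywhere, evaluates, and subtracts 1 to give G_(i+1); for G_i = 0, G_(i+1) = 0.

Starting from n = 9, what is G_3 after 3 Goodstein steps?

19

G_0 = 9. HB_3(9) = 3^2. Bump = 16. G_1 = 15.
G_1 = 15. HB_4(15) = 3·4 + 3. Bump = 18. G_2 = 17.
G_2 = 17. HB_5(17) = 3·5 + 2. Bump = 20. G_3 = 19.
G_3 = 19. HB_6(19) = 3·6 + 1. Bump = 22. G_4 = 21.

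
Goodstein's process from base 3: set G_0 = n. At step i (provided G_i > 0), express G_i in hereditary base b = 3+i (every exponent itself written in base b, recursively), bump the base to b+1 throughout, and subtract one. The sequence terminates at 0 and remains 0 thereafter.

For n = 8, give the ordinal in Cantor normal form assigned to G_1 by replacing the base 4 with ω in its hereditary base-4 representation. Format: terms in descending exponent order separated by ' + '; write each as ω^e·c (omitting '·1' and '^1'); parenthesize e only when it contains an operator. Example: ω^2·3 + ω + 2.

ω·2 + 1

G_0=8  [base 3] 2·3 + 2  →[3↦4]→  2·4 + 2 = 10  −1 ⇒ G_1=9
G_1=9  [base 4] 2·4 + 1  →[4↦5]→  2·5 + 1 = 11  −1 ⇒ G_2=10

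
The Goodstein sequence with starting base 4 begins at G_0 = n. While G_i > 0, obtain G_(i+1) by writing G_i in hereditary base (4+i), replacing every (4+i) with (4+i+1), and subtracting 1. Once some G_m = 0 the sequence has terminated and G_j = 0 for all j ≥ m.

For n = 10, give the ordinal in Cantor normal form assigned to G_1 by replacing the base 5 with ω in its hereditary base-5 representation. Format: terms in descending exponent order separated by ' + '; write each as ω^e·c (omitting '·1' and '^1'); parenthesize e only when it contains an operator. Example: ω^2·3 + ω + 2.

step 0: 10 = 2·4 + 2; sub 5 for 4: 2·5 + 2; = 12; G_1 = 12−1 = 11
step 1: 11 = 2·5 + 1; sub 6 for 5: 2·6 + 1; = 13; G_2 = 13−1 = 12

ω·2 + 1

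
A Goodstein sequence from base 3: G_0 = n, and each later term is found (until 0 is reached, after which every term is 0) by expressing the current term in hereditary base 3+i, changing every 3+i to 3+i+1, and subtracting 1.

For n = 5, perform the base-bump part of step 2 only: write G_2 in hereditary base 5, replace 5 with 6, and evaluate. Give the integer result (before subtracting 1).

6

G_0=5  [base 3] 3 + 2  →[3↦4]→  4 + 2 = 6  −1 ⇒ G_1=5
G_1=5  [base 4] 4 + 1  →[4↦5]→  5 + 1 = 6  −1 ⇒ G_2=5
G_2=5  [base 5] 5  →[5↦6]→  6 = 6  −1 ⇒ G_3=5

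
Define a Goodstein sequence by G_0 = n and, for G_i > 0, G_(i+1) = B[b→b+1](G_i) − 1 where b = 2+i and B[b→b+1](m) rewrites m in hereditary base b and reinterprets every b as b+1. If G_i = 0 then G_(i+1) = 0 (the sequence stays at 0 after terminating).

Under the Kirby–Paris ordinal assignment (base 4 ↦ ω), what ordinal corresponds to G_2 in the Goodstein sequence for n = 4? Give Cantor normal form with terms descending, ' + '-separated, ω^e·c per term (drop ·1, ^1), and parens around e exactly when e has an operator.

ω^2·2 + ω·2 + 1

base 2: 4 = 2^2; at 3: 3^3 = 27; next = 26
base 3: 26 = 2·3^2 + 2·3 + 2; at 4: 2·4^2 + 2·4 + 2 = 42; next = 41
base 4: 41 = 2·4^2 + 2·4 + 1; at 5: 2·5^2 + 2·5 + 1 = 61; next = 60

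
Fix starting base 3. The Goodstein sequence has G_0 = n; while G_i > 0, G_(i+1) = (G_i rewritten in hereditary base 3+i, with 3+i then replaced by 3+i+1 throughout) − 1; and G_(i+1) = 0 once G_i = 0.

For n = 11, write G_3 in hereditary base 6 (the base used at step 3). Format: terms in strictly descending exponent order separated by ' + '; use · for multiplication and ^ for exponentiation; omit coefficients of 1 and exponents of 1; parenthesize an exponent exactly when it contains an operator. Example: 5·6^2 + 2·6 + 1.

[0] 11 ≡ 3^2 + 2 (base 3). Lift 4: 18. −1: 17.
[1] 17 ≡ 4^2 + 1 (base 4). Lift 5: 26. −1: 25.
[2] 25 ≡ 5^2 (base 5). Lift 6: 36. −1: 35.
[3] 35 ≡ 5·6 + 5 (base 6). Lift 7: 40. −1: 39.

5·6 + 5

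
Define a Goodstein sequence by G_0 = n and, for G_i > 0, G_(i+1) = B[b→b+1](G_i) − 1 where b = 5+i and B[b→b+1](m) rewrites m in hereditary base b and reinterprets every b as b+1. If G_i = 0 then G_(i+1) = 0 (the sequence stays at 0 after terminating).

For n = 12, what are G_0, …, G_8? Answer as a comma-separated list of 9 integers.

i=0: 12 = 2·5 + 2 (b=5); 5→6: 2·6 + 2 = 14; 14−1 = 13
i=1: 13 = 2·6 + 1 (b=6); 6→7: 2·7 + 1 = 15; 15−1 = 14
i=2: 14 = 2·7 (b=7); 7→8: 2·8 = 16; 16−1 = 15
i=3: 15 = 8 + 7 (b=8); 8→9: 9 + 7 = 16; 16−1 = 15
i=4: 15 = 9 + 6 (b=9); 9→10: 10 + 6 = 16; 16−1 = 15
i=5: 15 = 10 + 5 (b=10); 10→11: 11 + 5 = 16; 16−1 = 15
i=6: 15 = 11 + 4 (b=11); 11→12: 12 + 4 = 16; 16−1 = 15
i=7: 15 = 12 + 3 (b=12); 12→13: 13 + 3 = 16; 16−1 = 15

12, 13, 14, 15, 15, 15, 15, 15, 15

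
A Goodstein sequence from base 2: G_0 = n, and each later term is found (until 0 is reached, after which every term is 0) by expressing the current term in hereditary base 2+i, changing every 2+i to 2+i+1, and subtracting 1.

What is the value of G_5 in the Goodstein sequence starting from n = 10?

4215754

G_0=10  [base 2] 2^(2 + 1) + 2  →[2↦3]→  3^(3 + 1) + 3 = 84  −1 ⇒ G_1=83
G_1=83  [base 3] 3^(3 + 1) + 2  →[3↦4]→  4^(4 + 1) + 2 = 1026  −1 ⇒ G_2=1025
G_2=1025  [base 4] 4^(4 + 1) + 1  →[4↦5]→  5^(5 + 1) + 1 = 15626  −1 ⇒ G_3=15625
G_3=15625  [base 5] 5^(5 + 1)  →[5↦6]→  6^(6 + 1) = 279936  −1 ⇒ G_4=279935
G_4=279935  [base 6] 5·6^6 + 5·6^5 + 5·6^4 + 5·6^3 + 5·6^2 + 5·6 + 5  →[6↦7]→  5·7^7 + 5·7^5 + 5·7^4 + 5·7^3 + 5·7^2 + 5·7 + 5 = 4215755  −1 ⇒ G_5=4215754
G_5=4215754  [base 7] 5·7^7 + 5·7^5 + 5·7^4 + 5·7^3 + 5·7^2 + 5·7 + 4  →[7↦8]→  5·8^8 + 5·8^5 + 5·8^4 + 5·8^3 + 5·8^2 + 5·8 + 4 = 84073324  −1 ⇒ G_6=84073323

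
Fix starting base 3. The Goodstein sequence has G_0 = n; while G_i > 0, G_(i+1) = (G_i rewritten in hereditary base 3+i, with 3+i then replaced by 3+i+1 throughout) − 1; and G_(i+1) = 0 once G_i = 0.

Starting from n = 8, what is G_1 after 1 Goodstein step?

9

(0) 8|_3 = 2·3 + 2 ↦ 2·4 + 2|_4 = 10 ⇒ 9
(1) 9|_4 = 2·4 + 1 ↦ 2·5 + 1|_5 = 11 ⇒ 10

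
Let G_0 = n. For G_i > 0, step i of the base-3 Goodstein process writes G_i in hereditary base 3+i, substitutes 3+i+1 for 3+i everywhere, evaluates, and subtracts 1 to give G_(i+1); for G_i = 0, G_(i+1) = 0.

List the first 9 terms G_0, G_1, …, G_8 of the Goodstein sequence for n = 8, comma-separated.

[0] 8 ≡ 2·3 + 2 (base 3). Lift 4: 10. −1: 9.
[1] 9 ≡ 2·4 + 1 (base 4). Lift 5: 11. −1: 10.
[2] 10 ≡ 2·5 (base 5). Lift 6: 12. −1: 11.
[3] 11 ≡ 6 + 5 (base 6). Lift 7: 12. −1: 11.
[4] 11 ≡ 7 + 4 (base 7). Lift 8: 12. −1: 11.
[5] 11 ≡ 8 + 3 (base 8). Lift 9: 12. −1: 11.
[6] 11 ≡ 9 + 2 (base 9). Lift 10: 12. −1: 11.
[7] 11 ≡ 10 + 1 (base 10). Lift 11: 12. −1: 11.

8, 9, 10, 11, 11, 11, 11, 11, 11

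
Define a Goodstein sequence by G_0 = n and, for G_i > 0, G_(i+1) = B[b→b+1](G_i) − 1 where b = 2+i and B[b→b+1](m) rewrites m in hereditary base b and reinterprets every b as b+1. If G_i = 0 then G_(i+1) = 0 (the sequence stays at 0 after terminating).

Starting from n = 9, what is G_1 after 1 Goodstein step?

(0) 9|_2 = 2^(2 + 1) + 1 ↦ 3^(3 + 1) + 1|_3 = 82 ⇒ 81
(1) 81|_3 = 3^(3 + 1) ↦ 4^(4 + 1)|_4 = 1024 ⇒ 1023

81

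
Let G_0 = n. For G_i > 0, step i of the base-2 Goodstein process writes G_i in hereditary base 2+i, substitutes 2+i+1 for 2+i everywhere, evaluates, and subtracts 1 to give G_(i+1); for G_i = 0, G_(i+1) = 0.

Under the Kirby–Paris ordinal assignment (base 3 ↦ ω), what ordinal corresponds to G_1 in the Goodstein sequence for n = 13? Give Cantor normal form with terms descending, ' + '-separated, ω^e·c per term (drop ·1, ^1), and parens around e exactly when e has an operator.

G_0=13  [base 2] 2^(2 + 1) + 2^2 + 1  →[2↦3]→  3^(3 + 1) + 3^3 + 1 = 109  −1 ⇒ G_1=108
G_1=108  [base 3] 3^(3 + 1) + 3^3  →[3↦4]→  4^(4 + 1) + 4^4 = 1280  −1 ⇒ G_2=1279

ω^(ω + 1) + ω^ω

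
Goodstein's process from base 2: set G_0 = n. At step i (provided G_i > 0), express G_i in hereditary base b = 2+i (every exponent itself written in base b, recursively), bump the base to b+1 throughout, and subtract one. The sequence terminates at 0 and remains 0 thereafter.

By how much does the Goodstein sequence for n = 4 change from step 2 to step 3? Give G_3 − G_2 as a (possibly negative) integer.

base 2: 4 = 2^2; at 3: 3^3 = 27; next = 26
base 3: 26 = 2·3^2 + 2·3 + 2; at 4: 2·4^2 + 2·4 + 2 = 42; next = 41
base 4: 41 = 2·4^2 + 2·4 + 1; at 5: 2·5^2 + 2·5 + 1 = 61; next = 60

19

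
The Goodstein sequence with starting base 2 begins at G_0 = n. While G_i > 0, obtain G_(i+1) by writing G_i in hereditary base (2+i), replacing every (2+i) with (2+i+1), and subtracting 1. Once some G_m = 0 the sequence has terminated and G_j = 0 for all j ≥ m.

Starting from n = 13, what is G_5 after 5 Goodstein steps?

5765998

[0] 13 ≡ 2^(2 + 1) + 2^2 + 1 (base 2). Lift 3: 109. −1: 108.
[1] 108 ≡ 3^(3 + 1) + 3^3 (base 3). Lift 4: 1280. −1: 1279.
[2] 1279 ≡ 4^(4 + 1) + 3·4^3 + 3·4^2 + 3·4 + 3 (base 4). Lift 5: 16093. −1: 16092.
[3] 16092 ≡ 5^(5 + 1) + 3·5^3 + 3·5^2 + 3·5 + 2 (base 5). Lift 6: 280712. −1: 280711.
[4] 280711 ≡ 6^(6 + 1) + 3·6^3 + 3·6^2 + 3·6 + 1 (base 6). Lift 7: 5765999. −1: 5765998.
[5] 5765998 ≡ 7^(7 + 1) + 3·7^3 + 3·7^2 + 3·7 (base 7). Lift 8: 134219480. −1: 134219479.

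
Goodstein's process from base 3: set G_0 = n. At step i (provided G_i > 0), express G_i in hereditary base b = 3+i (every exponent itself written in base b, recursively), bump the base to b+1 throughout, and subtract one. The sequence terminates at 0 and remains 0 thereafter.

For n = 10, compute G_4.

30

10 —HB3→ 3^2 + 1 —bump→ 4^2 + 1 = 17 —(−1)→ 16
16 —HB4→ 4^2 —bump→ 5^2 = 25 —(−1)→ 24
24 —HB5→ 4·5 + 4 —bump→ 4·6 + 4 = 28 —(−1)→ 27
27 —HB6→ 4·6 + 3 —bump→ 4·7 + 3 = 31 —(−1)→ 30
30 —HB7→ 4·7 + 2 —bump→ 4·8 + 2 = 34 —(−1)→ 33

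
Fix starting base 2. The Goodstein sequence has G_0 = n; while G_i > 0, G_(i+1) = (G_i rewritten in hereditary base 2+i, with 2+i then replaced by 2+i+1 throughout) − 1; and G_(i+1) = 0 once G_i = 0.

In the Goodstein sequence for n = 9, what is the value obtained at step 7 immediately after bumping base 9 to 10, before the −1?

(0) 9|_2 = 2^(2 + 1) + 1 ↦ 3^(3 + 1) + 1|_3 = 82 ⇒ 81
(1) 81|_3 = 3^(3 + 1) ↦ 4^(4 + 1)|_4 = 1024 ⇒ 1023
(2) 1023|_4 = 3·4^4 + 3·4^3 + 3·4^2 + 3·4 + 3 ↦ 3·5^5 + 3·5^3 + 3·5^2 + 3·5 + 3|_5 = 9843 ⇒ 9842
(3) 9842|_5 = 3·5^5 + 3·5^3 + 3·5^2 + 3·5 + 2 ↦ 3·6^6 + 3·6^3 + 3·6^2 + 3·6 + 2|_6 = 140744 ⇒ 140743
(4) 140743|_6 = 3·6^6 + 3·6^3 + 3·6^2 + 3·6 + 1 ↦ 3·7^7 + 3·7^3 + 3·7^2 + 3·7 + 1|_7 = 2471827 ⇒ 2471826
(5) 2471826|_7 = 3·7^7 + 3·7^3 + 3·7^2 + 3·7 ↦ 3·8^8 + 3·8^3 + 3·8^2 + 3·8|_8 = 50333400 ⇒ 50333399
(6) 50333399|_8 = 3·8^8 + 3·8^3 + 3·8^2 + 2·8 + 7 ↦ 3·9^9 + 3·9^3 + 3·9^2 + 2·9 + 7|_9 = 1162263922 ⇒ 1162263921
(7) 1162263921|_9 = 3·9^9 + 3·9^3 + 3·9^2 + 2·9 + 6 ↦ 3·10^10 + 3·10^3 + 3·10^2 + 2·10 + 6|_10 = 30000003326 ⇒ 30000003325

30000003326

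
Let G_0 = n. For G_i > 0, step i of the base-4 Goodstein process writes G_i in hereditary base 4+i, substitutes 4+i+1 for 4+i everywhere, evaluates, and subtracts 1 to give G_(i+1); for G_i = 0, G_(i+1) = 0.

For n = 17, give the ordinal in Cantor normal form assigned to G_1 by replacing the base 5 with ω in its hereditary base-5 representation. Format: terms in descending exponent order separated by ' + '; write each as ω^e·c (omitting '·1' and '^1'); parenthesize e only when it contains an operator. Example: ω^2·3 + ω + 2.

step 0: 17 = 4^2 + 1; sub 5 for 4: 5^2 + 1; = 26; G_1 = 26−1 = 25
step 1: 25 = 5^2; sub 6 for 5: 6^2; = 36; G_2 = 36−1 = 35

ω^2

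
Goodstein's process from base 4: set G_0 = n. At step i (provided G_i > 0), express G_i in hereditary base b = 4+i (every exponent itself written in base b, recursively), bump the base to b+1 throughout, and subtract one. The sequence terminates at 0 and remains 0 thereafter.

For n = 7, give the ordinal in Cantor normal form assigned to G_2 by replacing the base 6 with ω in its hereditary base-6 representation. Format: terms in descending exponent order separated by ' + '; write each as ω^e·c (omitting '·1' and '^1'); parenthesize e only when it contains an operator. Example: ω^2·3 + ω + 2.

(0) 7|_4 = 4 + 3 ↦ 5 + 3|_5 = 8 ⇒ 7
(1) 7|_5 = 5 + 2 ↦ 6 + 2|_6 = 8 ⇒ 7
(2) 7|_6 = 6 + 1 ↦ 7 + 1|_7 = 8 ⇒ 7

ω + 1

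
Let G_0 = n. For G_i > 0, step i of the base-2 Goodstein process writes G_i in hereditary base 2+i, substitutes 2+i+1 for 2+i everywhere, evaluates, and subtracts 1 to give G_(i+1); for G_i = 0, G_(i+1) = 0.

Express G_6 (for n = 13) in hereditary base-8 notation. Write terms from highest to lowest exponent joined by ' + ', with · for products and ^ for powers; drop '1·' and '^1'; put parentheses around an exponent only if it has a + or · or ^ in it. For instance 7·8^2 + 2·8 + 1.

8^(8 + 1) + 3·8^3 + 3·8^2 + 2·8 + 7

G_0 = 13. HB_2(13) = 2^(2 + 1) + 2^2 + 1. Bump = 109. G_1 = 108.
G_1 = 108. HB_3(108) = 3^(3 + 1) + 3^3. Bump = 1280. G_2 = 1279.
G_2 = 1279. HB_4(1279) = 4^(4 + 1) + 3·4^3 + 3·4^2 + 3·4 + 3. Bump = 16093. G_3 = 16092.
G_3 = 16092. HB_5(16092) = 5^(5 + 1) + 3·5^3 + 3·5^2 + 3·5 + 2. Bump = 280712. G_4 = 280711.
G_4 = 280711. HB_6(280711) = 6^(6 + 1) + 3·6^3 + 3·6^2 + 3·6 + 1. Bump = 5765999. G_5 = 5765998.
G_5 = 5765998. HB_7(5765998) = 7^(7 + 1) + 3·7^3 + 3·7^2 + 3·7. Bump = 134219480. G_6 = 134219479.
G_6 = 134219479. HB_8(134219479) = 8^(8 + 1) + 3·8^3 + 3·8^2 + 2·8 + 7. Bump = 3486786856. G_7 = 3486786855.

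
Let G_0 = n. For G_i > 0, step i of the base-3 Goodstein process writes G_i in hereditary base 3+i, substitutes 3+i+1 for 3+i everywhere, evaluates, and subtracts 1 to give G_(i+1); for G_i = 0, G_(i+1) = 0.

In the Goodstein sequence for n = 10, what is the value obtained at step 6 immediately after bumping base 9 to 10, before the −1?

G_0 = 10. HB_3(10) = 3^2 + 1. Bump = 17. G_1 = 16.
G_1 = 16. HB_4(16) = 4^2. Bump = 25. G_2 = 24.
G_2 = 24. HB_5(24) = 4·5 + 4. Bump = 28. G_3 = 27.
G_3 = 27. HB_6(27) = 4·6 + 3. Bump = 31. G_4 = 30.
G_4 = 30. HB_7(30) = 4·7 + 2. Bump = 34. G_5 = 33.
G_5 = 33. HB_8(33) = 4·8 + 1. Bump = 37. G_6 = 36.

40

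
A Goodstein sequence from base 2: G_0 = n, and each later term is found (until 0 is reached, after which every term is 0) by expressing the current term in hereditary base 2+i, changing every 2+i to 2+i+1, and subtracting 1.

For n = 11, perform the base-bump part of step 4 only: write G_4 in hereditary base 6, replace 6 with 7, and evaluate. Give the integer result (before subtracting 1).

5764802

11 —HB2→ 2^(2 + 1) + 2 + 1 —bump→ 3^(3 + 1) + 3 + 1 = 85 —(−1)→ 84
84 —HB3→ 3^(3 + 1) + 3 —bump→ 4^(4 + 1) + 4 = 1028 —(−1)→ 1027
1027 —HB4→ 4^(4 + 1) + 3 —bump→ 5^(5 + 1) + 3 = 15628 —(−1)→ 15627
15627 —HB5→ 5^(5 + 1) + 2 —bump→ 6^(6 + 1) + 2 = 279938 —(−1)→ 279937
279937 —HB6→ 6^(6 + 1) + 1 —bump→ 7^(7 + 1) + 1 = 5764802 —(−1)→ 5764801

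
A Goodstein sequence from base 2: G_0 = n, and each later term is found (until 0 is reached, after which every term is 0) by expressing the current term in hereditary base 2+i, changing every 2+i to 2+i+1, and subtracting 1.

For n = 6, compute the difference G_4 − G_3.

[0] 6 ≡ 2^2 + 2 (base 2). Lift 3: 30. −1: 29.
[1] 29 ≡ 3^3 + 2 (base 3). Lift 4: 258. −1: 257.
[2] 257 ≡ 4^4 + 1 (base 4). Lift 5: 3126. −1: 3125.
[3] 3125 ≡ 5^5 (base 5). Lift 6: 46656. −1: 46655.

43530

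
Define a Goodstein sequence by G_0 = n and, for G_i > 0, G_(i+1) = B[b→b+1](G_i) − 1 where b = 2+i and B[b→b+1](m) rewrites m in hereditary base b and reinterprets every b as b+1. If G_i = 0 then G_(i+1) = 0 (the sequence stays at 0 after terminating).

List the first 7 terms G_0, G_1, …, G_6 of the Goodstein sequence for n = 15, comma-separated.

step 0: 15 = 2^(2 + 1) + 2^2 + 2 + 1; sub 3 for 2: 3^(3 + 1) + 3^3 + 3 + 1; = 112; G_1 = 112−1 = 111
step 1: 111 = 3^(3 + 1) + 3^3 + 3; sub 4 for 3: 4^(4 + 1) + 4^4 + 4; = 1284; G_2 = 1284−1 = 1283
step 2: 1283 = 4^(4 + 1) + 4^4 + 3; sub 5 for 4: 5^(5 + 1) + 5^5 + 3; = 18753; G_3 = 18753−1 = 18752
step 3: 18752 = 5^(5 + 1) + 5^5 + 2; sub 6 for 5: 6^(6 + 1) + 6^6 + 2; = 326594; G_4 = 326594−1 = 326593
step 4: 326593 = 6^(6 + 1) + 6^6 + 1; sub 7 for 6: 7^(7 + 1) + 7^7 + 1; = 6588345; G_5 = 6588345−1 = 6588344
step 5: 6588344 = 7^(7 + 1) + 7^7; sub 8 for 7: 8^(8 + 1) + 8^8; = 150994944; G_6 = 150994944−1 = 150994943

15, 111, 1283, 18752, 326593, 6588344, 150994943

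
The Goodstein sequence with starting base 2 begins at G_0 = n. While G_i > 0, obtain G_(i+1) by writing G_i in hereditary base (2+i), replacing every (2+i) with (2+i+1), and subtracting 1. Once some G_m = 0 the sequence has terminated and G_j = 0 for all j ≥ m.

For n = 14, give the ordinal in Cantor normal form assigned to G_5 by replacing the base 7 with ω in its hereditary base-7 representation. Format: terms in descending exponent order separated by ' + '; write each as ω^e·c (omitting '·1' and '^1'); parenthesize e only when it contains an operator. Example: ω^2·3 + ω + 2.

base 2: 14 = 2^(2 + 1) + 2^2 + 2; at 3: 3^(3 + 1) + 3^3 + 3 = 111; next = 110
base 3: 110 = 3^(3 + 1) + 3^3 + 2; at 4: 4^(4 + 1) + 4^4 + 2 = 1282; next = 1281
base 4: 1281 = 4^(4 + 1) + 4^4 + 1; at 5: 5^(5 + 1) + 5^5 + 1 = 18751; next = 18750
base 5: 18750 = 5^(5 + 1) + 5^5; at 6: 6^(6 + 1) + 6^6 = 326592; next = 326591
base 6: 326591 = 6^(6 + 1) + 5·6^5 + 5·6^4 + 5·6^3 + 5·6^2 + 5·6 + 5; at 7: 7^(7 + 1) + 5·7^5 + 5·7^4 + 5·7^3 + 5·7^2 + 5·7 + 5 = 5862841; next = 5862840
base 7: 5862840 = 7^(7 + 1) + 5·7^5 + 5·7^4 + 5·7^3 + 5·7^2 + 5·7 + 4; at 8: 8^(8 + 1) + 5·8^5 + 5·8^4 + 5·8^3 + 5·8^2 + 5·8 + 4 = 134404972; next = 134404971

ω^(ω + 1) + ω^5·5 + ω^4·5 + ω^3·5 + ω^2·5 + ω·5 + 4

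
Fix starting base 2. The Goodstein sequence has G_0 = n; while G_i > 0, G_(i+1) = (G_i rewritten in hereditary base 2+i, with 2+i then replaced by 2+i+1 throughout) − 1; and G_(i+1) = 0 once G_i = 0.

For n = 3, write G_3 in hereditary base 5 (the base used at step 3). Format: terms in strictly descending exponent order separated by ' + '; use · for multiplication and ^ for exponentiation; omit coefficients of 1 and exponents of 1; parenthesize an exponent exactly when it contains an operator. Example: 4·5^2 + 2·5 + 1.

3 —HB2→ 2 + 1 —bump→ 3 + 1 = 4 —(−1)→ 3
3 —HB3→ 3 —bump→ 4 = 4 —(−1)→ 3
3 —HB4→ 3 —bump→ 3 = 3 —(−1)→ 2
2 —HB5→ 2 —bump→ 2 = 2 —(−1)→ 1

2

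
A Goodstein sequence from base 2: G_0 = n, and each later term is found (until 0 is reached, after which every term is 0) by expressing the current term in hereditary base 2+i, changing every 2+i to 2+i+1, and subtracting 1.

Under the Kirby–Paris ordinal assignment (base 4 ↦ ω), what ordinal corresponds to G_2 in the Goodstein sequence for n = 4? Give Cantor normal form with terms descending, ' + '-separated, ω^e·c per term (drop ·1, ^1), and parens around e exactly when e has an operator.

ω^2·2 + ω·2 + 1

4 —HB2→ 2^2 —bump→ 3^3 = 27 —(−1)→ 26
26 —HB3→ 2·3^2 + 2·3 + 2 —bump→ 2·4^2 + 2·4 + 2 = 42 —(−1)→ 41
41 —HB4→ 2·4^2 + 2·4 + 1 —bump→ 2·5^2 + 2·5 + 1 = 61 —(−1)→ 60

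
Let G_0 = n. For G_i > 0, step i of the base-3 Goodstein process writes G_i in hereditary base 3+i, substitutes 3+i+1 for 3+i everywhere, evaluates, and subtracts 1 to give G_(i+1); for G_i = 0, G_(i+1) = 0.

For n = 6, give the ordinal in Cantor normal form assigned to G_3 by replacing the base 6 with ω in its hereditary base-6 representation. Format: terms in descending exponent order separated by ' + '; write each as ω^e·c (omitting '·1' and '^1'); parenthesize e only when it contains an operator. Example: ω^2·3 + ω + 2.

ω + 1

(0) 6|_3 = 2·3 ↦ 2·4|_4 = 8 ⇒ 7
(1) 7|_4 = 4 + 3 ↦ 5 + 3|_5 = 8 ⇒ 7
(2) 7|_5 = 5 + 2 ↦ 6 + 2|_6 = 8 ⇒ 7
(3) 7|_6 = 6 + 1 ↦ 7 + 1|_7 = 8 ⇒ 7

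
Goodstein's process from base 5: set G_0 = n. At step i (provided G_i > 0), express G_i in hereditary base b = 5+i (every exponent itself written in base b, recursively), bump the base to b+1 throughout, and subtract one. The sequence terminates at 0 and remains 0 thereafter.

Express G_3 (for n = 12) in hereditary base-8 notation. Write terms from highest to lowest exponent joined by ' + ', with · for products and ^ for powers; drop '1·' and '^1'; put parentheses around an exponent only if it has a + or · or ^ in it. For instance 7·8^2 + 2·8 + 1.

8 + 7

[0] 12 ≡ 2·5 + 2 (base 5). Lift 6: 14. −1: 13.
[1] 13 ≡ 2·6 + 1 (base 6). Lift 7: 15. −1: 14.
[2] 14 ≡ 2·7 (base 7). Lift 8: 16. −1: 15.
[3] 15 ≡ 8 + 7 (base 8). Lift 9: 16. −1: 15.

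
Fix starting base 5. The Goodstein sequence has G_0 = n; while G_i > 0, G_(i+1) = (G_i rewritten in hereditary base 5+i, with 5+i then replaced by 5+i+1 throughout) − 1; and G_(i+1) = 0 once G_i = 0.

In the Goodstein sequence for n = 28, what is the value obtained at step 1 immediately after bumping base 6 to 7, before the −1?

51

G_0 = 28. HB_5(28) = 5^2 + 3. Bump = 39. G_1 = 38.
G_1 = 38. HB_6(38) = 6^2 + 2. Bump = 51. G_2 = 50.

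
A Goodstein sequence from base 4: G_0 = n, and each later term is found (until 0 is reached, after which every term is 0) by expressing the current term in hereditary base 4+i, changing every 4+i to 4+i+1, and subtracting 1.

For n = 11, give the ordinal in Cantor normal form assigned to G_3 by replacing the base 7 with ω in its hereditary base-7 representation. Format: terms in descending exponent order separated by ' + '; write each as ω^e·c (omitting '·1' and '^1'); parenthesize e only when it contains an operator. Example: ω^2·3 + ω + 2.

ω·2

G_0 = 11. HB_4(11) = 2·4 + 3. Bump = 13. G_1 = 12.
G_1 = 12. HB_5(12) = 2·5 + 2. Bump = 14. G_2 = 13.
G_2 = 13. HB_6(13) = 2·6 + 1. Bump = 15. G_3 = 14.
G_3 = 14. HB_7(14) = 2·7. Bump = 16. G_4 = 15.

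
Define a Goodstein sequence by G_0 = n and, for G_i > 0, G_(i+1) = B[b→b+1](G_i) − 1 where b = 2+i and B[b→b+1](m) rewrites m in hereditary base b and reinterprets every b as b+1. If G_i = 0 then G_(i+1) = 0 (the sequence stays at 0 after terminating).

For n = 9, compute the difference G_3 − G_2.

(0) 9|_2 = 2^(2 + 1) + 1 ↦ 3^(3 + 1) + 1|_3 = 82 ⇒ 81
(1) 81|_3 = 3^(3 + 1) ↦ 4^(4 + 1)|_4 = 1024 ⇒ 1023
(2) 1023|_4 = 3·4^4 + 3·4^3 + 3·4^2 + 3·4 + 3 ↦ 3·5^5 + 3·5^3 + 3·5^2 + 3·5 + 3|_5 = 9843 ⇒ 9842

8819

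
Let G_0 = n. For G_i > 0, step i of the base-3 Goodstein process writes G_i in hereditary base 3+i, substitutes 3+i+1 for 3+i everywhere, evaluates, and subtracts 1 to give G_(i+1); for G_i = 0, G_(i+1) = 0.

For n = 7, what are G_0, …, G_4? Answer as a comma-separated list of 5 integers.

7, 8, 9, 9, 9

G_0=7  [base 3] 2·3 + 1  →[3↦4]→  2·4 + 1 = 9  −1 ⇒ G_1=8
G_1=8  [base 4] 2·4  →[4↦5]→  2·5 = 10  −1 ⇒ G_2=9
G_2=9  [base 5] 5 + 4  →[5↦6]→  6 + 4 = 10  −1 ⇒ G_3=9
G_3=9  [base 6] 6 + 3  →[6↦7]→  7 + 3 = 10  −1 ⇒ G_4=9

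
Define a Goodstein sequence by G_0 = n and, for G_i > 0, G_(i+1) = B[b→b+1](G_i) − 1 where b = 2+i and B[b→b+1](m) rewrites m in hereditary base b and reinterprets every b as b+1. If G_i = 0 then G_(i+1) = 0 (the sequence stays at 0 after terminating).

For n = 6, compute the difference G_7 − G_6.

144904

G_0=6  [base 2] 2^2 + 2  →[2↦3]→  3^3 + 3 = 30  −1 ⇒ G_1=29
G_1=29  [base 3] 3^3 + 2  →[3↦4]→  4^4 + 2 = 258  −1 ⇒ G_2=257
G_2=257  [base 4] 4^4 + 1  →[4↦5]→  5^5 + 1 = 3126  −1 ⇒ G_3=3125
G_3=3125  [base 5] 5^5  →[5↦6]→  6^6 = 46656  −1 ⇒ G_4=46655
G_4=46655  [base 6] 5·6^5 + 5·6^4 + 5·6^3 + 5·6^2 + 5·6 + 5  →[6↦7]→  5·7^5 + 5·7^4 + 5·7^3 + 5·7^2 + 5·7 + 5 = 98040  −1 ⇒ G_5=98039
G_5=98039  [base 7] 5·7^5 + 5·7^4 + 5·7^3 + 5·7^2 + 5·7 + 4  →[7↦8]→  5·8^5 + 5·8^4 + 5·8^3 + 5·8^2 + 5·8 + 4 = 187244  −1 ⇒ G_6=187243
G_6=187243  [base 8] 5·8^5 + 5·8^4 + 5·8^3 + 5·8^2 + 5·8 + 3  →[8↦9]→  5·9^5 + 5·9^4 + 5·9^3 + 5·9^2 + 5·9 + 3 = 332148  −1 ⇒ G_7=332147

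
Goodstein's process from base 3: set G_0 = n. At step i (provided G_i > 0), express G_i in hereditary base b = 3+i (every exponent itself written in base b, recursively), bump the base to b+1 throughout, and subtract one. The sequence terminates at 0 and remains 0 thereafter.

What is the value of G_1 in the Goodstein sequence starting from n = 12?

G_0 = 12. HB_3(12) = 3^2 + 3. Bump = 20. G_1 = 19.
G_1 = 19. HB_4(19) = 4^2 + 3. Bump = 28. G_2 = 27.

19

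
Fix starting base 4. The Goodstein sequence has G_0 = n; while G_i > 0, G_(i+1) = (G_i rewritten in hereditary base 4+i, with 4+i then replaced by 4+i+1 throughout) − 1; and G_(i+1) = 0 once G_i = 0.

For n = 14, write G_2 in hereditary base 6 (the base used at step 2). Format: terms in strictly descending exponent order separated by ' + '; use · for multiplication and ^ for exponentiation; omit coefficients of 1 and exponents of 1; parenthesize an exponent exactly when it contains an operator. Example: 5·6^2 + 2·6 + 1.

3·6

G_0 = 14. HB_4(14) = 3·4 + 2. Bump = 17. G_1 = 16.
G_1 = 16. HB_5(16) = 3·5 + 1. Bump = 19. G_2 = 18.
G_2 = 18. HB_6(18) = 3·6. Bump = 21. G_3 = 20.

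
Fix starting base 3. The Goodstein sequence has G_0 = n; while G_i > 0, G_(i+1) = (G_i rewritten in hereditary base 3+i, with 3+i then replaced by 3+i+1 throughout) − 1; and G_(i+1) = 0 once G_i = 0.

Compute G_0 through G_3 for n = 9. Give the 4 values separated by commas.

G_0 = 9. HB_3(9) = 3^2. Bump = 16. G_1 = 15.
G_1 = 15. HB_4(15) = 3·4 + 3. Bump = 18. G_2 = 17.
G_2 = 17. HB_5(17) = 3·5 + 2. Bump = 20. G_3 = 19.

9, 15, 17, 19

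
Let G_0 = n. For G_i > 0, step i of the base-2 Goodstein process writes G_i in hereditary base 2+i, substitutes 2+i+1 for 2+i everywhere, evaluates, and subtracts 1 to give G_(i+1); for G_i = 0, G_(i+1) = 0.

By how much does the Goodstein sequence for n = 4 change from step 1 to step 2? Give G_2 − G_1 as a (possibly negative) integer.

4 —HB2→ 2^2 —bump→ 3^3 = 27 —(−1)→ 26
26 —HB3→ 2·3^2 + 2·3 + 2 —bump→ 2·4^2 + 2·4 + 2 = 42 —(−1)→ 41

15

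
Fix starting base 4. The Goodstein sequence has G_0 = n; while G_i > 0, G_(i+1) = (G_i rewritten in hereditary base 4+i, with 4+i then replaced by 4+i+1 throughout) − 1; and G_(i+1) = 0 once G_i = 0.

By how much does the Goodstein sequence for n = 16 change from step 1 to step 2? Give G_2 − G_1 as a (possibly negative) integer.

base 4: 16 = 4^2; at 5: 5^2 = 25; next = 24
base 5: 24 = 4·5 + 4; at 6: 4·6 + 4 = 28; next = 27

3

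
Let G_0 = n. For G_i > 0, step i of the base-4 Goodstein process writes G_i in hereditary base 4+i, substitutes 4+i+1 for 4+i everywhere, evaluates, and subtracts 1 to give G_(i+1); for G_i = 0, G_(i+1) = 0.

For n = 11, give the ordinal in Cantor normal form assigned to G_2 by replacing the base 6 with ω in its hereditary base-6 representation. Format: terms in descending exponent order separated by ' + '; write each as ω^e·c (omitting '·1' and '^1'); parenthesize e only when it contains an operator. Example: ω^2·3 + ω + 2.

ω·2 + 1

11 —HB4→ 2·4 + 3 —bump→ 2·5 + 3 = 13 —(−1)→ 12
12 —HB5→ 2·5 + 2 —bump→ 2·6 + 2 = 14 —(−1)→ 13
13 —HB6→ 2·6 + 1 —bump→ 2·7 + 1 = 15 —(−1)→ 14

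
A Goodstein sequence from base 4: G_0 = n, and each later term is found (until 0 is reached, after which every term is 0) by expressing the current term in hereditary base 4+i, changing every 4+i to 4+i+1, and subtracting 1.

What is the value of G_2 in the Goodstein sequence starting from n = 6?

6

i=0: 6 = 4 + 2 (b=4); 4→5: 5 + 2 = 7; 7−1 = 6
i=1: 6 = 5 + 1 (b=5); 5→6: 6 + 1 = 7; 7−1 = 6
i=2: 6 = 6 (b=6); 6→7: 7 = 7; 7−1 = 6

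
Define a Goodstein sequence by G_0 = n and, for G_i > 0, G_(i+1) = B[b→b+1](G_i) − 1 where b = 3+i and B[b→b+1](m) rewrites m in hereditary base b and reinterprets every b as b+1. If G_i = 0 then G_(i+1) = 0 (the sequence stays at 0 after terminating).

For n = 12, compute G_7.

G_0 = 12. HB_3(12) = 3^2 + 3. Bump = 20. G_1 = 19.
G_1 = 19. HB_4(19) = 4^2 + 3. Bump = 28. G_2 = 27.
G_2 = 27. HB_5(27) = 5^2 + 2. Bump = 38. G_3 = 37.
G_3 = 37. HB_6(37) = 6^2 + 1. Bump = 50. G_4 = 49.
G_4 = 49. HB_7(49) = 7^2. Bump = 64. G_5 = 63.
G_5 = 63. HB_8(63) = 7·8 + 7. Bump = 70. G_6 = 69.
G_6 = 69. HB_9(69) = 7·9 + 6. Bump = 76. G_7 = 75.
G_7 = 75. HB_10(75) = 7·10 + 5. Bump = 82. G_8 = 81.

75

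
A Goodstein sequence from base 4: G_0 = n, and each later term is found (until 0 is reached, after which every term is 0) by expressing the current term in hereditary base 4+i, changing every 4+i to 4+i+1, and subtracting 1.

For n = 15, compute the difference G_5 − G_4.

1

15 —HB4→ 3·4 + 3 —bump→ 3·5 + 3 = 18 —(−1)→ 17
17 —HB5→ 3·5 + 2 —bump→ 3·6 + 2 = 20 —(−1)→ 19
19 —HB6→ 3·6 + 1 —bump→ 3·7 + 1 = 22 —(−1)→ 21
21 —HB7→ 3·7 —bump→ 3·8 = 24 —(−1)→ 23
23 —HB8→ 2·8 + 7 —bump→ 2·9 + 7 = 25 —(−1)→ 24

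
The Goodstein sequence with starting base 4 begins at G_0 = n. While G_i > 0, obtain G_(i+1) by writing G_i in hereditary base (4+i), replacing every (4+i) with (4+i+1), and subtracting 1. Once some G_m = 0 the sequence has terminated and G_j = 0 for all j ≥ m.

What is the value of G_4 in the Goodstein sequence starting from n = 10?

13

G_0 = 10. HB_4(10) = 2·4 + 2. Bump = 12. G_1 = 11.
G_1 = 11. HB_5(11) = 2·5 + 1. Bump = 13. G_2 = 12.
G_2 = 12. HB_6(12) = 2·6. Bump = 14. G_3 = 13.
G_3 = 13. HB_7(13) = 7 + 6. Bump = 14. G_4 = 13.
G_4 = 13. HB_8(13) = 8 + 5. Bump = 14. G_5 = 13.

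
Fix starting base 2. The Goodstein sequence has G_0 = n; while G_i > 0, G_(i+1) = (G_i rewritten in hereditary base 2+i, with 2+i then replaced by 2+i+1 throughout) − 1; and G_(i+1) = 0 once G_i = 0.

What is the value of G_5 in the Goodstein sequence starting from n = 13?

5765998

G_0 = 13. HB_2(13) = 2^(2 + 1) + 2^2 + 1. Bump = 109. G_1 = 108.
G_1 = 108. HB_3(108) = 3^(3 + 1) + 3^3. Bump = 1280. G_2 = 1279.
G_2 = 1279. HB_4(1279) = 4^(4 + 1) + 3·4^3 + 3·4^2 + 3·4 + 3. Bump = 16093. G_3 = 16092.
G_3 = 16092. HB_5(16092) = 5^(5 + 1) + 3·5^3 + 3·5^2 + 3·5 + 2. Bump = 280712. G_4 = 280711.
G_4 = 280711. HB_6(280711) = 6^(6 + 1) + 3·6^3 + 3·6^2 + 3·6 + 1. Bump = 5765999. G_5 = 5765998.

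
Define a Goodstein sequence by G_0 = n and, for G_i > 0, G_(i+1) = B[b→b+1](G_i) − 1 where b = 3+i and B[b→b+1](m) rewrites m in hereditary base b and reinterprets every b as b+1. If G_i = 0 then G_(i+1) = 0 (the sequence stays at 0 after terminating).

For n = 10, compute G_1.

16

i=0: 10 = 3^2 + 1 (b=3); 3→4: 4^2 + 1 = 17; 17−1 = 16
i=1: 16 = 4^2 (b=4); 4→5: 5^2 = 25; 25−1 = 24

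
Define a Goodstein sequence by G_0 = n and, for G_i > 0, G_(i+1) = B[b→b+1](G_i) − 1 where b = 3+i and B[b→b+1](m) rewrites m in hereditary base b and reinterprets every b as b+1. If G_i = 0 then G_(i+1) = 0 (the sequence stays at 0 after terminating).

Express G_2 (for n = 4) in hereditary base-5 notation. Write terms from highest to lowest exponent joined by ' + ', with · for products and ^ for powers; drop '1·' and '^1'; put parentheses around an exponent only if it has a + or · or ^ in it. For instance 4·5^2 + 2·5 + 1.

4

G_0=4  [base 3] 3 + 1  →[3↦4]→  4 + 1 = 5  −1 ⇒ G_1=4
G_1=4  [base 4] 4  →[4↦5]→  5 = 5  −1 ⇒ G_2=4
G_2=4  [base 5] 4  →[5↦6]→  4 = 4  −1 ⇒ G_3=3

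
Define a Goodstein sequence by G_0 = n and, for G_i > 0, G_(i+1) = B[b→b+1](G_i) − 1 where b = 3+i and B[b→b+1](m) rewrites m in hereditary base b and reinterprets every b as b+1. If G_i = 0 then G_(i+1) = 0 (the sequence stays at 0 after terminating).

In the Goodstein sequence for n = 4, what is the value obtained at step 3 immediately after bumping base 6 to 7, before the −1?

base 3: 4 = 3 + 1; at 4: 4 + 1 = 5; next = 4
base 4: 4 = 4; at 5: 5 = 5; next = 4
base 5: 4 = 4; at 6: 4 = 4; next = 3
base 6: 3 = 3; at 7: 3 = 3; next = 2

3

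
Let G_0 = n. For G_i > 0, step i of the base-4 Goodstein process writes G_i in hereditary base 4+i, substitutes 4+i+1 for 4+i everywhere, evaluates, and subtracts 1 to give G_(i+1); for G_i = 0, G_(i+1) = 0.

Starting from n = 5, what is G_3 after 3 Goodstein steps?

base 4: 5 = 4 + 1; at 5: 5 + 1 = 6; next = 5
base 5: 5 = 5; at 6: 6 = 6; next = 5
base 6: 5 = 5; at 7: 5 = 5; next = 4
base 7: 4 = 4; at 8: 4 = 4; next = 3

4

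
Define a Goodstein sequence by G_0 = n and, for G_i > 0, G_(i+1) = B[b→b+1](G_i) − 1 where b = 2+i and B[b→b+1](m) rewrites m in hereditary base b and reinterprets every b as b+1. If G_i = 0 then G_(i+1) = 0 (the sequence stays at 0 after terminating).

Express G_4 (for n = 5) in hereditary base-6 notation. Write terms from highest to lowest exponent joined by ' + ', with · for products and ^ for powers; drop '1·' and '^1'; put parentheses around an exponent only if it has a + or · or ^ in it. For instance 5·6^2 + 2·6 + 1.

3·6^3 + 3·6^2 + 3·6 + 1

[0] 5 ≡ 2^2 + 1 (base 2). Lift 3: 28. −1: 27.
[1] 27 ≡ 3^3 (base 3). Lift 4: 256. −1: 255.
[2] 255 ≡ 3·4^3 + 3·4^2 + 3·4 + 3 (base 4). Lift 5: 468. −1: 467.
[3] 467 ≡ 3·5^3 + 3·5^2 + 3·5 + 2 (base 5). Lift 6: 776. −1: 775.
[4] 775 ≡ 3·6^3 + 3·6^2 + 3·6 + 1 (base 6). Lift 7: 1198. −1: 1197.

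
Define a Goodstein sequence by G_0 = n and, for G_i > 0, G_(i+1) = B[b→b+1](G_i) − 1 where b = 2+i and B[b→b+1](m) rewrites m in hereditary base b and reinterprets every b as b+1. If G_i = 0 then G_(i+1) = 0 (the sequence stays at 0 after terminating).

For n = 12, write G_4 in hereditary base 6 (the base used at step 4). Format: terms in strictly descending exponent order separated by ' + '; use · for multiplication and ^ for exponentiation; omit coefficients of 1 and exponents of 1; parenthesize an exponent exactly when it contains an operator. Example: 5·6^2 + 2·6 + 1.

12 —HB2→ 2^(2 + 1) + 2^2 —bump→ 3^(3 + 1) + 3^3 = 108 —(−1)→ 107
107 —HB3→ 3^(3 + 1) + 2·3^2 + 2·3 + 2 —bump→ 4^(4 + 1) + 2·4^2 + 2·4 + 2 = 1066 —(−1)→ 1065
1065 —HB4→ 4^(4 + 1) + 2·4^2 + 2·4 + 1 —bump→ 5^(5 + 1) + 2·5^2 + 2·5 + 1 = 15686 —(−1)→ 15685
15685 —HB5→ 5^(5 + 1) + 2·5^2 + 2·5 —bump→ 6^(6 + 1) + 2·6^2 + 2·6 = 280020 —(−1)→ 280019
280019 —HB6→ 6^(6 + 1) + 2·6^2 + 6 + 5 —bump→ 7^(7 + 1) + 2·7^2 + 7 + 5 = 5764911 —(−1)→ 5764910

6^(6 + 1) + 2·6^2 + 6 + 5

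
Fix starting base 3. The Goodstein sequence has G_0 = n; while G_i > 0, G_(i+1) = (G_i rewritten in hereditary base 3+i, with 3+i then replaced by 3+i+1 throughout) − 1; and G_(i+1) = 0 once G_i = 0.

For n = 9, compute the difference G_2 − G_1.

i=0: 9 = 3^2 (b=3); 3→4: 4^2 = 16; 16−1 = 15
i=1: 15 = 3·4 + 3 (b=4); 4→5: 3·5 + 3 = 18; 18−1 = 17

2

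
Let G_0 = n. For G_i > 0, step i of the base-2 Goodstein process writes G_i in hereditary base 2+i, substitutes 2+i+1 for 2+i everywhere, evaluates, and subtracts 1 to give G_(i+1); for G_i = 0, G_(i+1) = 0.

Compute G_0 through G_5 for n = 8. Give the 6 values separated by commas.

[0] 8 ≡ 2^(2 + 1) (base 2). Lift 3: 81. −1: 80.
[1] 80 ≡ 2·3^3 + 2·3^2 + 2·3 + 2 (base 3). Lift 4: 554. −1: 553.
[2] 553 ≡ 2·4^4 + 2·4^2 + 2·4 + 1 (base 4). Lift 5: 6311. −1: 6310.
[3] 6310 ≡ 2·5^5 + 2·5^2 + 2·5 (base 5). Lift 6: 93396. −1: 93395.
[4] 93395 ≡ 2·6^6 + 2·6^2 + 6 + 5 (base 6). Lift 7: 1647196. −1: 1647195.

8, 80, 553, 6310, 93395, 1647195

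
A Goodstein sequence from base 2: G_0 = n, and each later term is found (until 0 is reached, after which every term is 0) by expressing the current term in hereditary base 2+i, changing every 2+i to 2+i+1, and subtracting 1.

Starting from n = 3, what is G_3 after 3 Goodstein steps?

G_0=3  [base 2] 2 + 1  →[2↦3]→  3 + 1 = 4  −1 ⇒ G_1=3
G_1=3  [base 3] 3  →[3↦4]→  4 = 4  −1 ⇒ G_2=3
G_2=3  [base 4] 3  →[4↦5]→  3 = 3  −1 ⇒ G_3=2
G_3=2  [base 5] 2  →[5↦6]→  2 = 2  −1 ⇒ G_4=1

2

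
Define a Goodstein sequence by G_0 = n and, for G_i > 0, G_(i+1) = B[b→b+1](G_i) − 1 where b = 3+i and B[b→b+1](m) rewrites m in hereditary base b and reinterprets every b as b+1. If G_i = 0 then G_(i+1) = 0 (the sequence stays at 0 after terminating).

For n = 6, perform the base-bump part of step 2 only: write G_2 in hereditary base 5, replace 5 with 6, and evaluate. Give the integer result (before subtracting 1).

G_0 = 6. HB_3(6) = 2·3. Bump = 8. G_1 = 7.
G_1 = 7. HB_4(7) = 4 + 3. Bump = 8. G_2 = 7.
G_2 = 7. HB_5(7) = 5 + 2. Bump = 8. G_3 = 7.

8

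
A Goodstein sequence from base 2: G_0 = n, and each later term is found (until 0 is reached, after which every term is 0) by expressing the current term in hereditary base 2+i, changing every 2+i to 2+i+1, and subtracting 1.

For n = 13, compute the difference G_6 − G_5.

128453481

base 2: 13 = 2^(2 + 1) + 2^2 + 1; at 3: 3^(3 + 1) + 3^3 + 1 = 109; next = 108
base 3: 108 = 3^(3 + 1) + 3^3; at 4: 4^(4 + 1) + 4^4 = 1280; next = 1279
base 4: 1279 = 4^(4 + 1) + 3·4^3 + 3·4^2 + 3·4 + 3; at 5: 5^(5 + 1) + 3·5^3 + 3·5^2 + 3·5 + 3 = 16093; next = 16092
base 5: 16092 = 5^(5 + 1) + 3·5^3 + 3·5^2 + 3·5 + 2; at 6: 6^(6 + 1) + 3·6^3 + 3·6^2 + 3·6 + 2 = 280712; next = 280711
base 6: 280711 = 6^(6 + 1) + 3·6^3 + 3·6^2 + 3·6 + 1; at 7: 7^(7 + 1) + 3·7^3 + 3·7^2 + 3·7 + 1 = 5765999; next = 5765998
base 7: 5765998 = 7^(7 + 1) + 3·7^3 + 3·7^2 + 3·7; at 8: 8^(8 + 1) + 3·8^3 + 3·8^2 + 3·8 = 134219480; next = 134219479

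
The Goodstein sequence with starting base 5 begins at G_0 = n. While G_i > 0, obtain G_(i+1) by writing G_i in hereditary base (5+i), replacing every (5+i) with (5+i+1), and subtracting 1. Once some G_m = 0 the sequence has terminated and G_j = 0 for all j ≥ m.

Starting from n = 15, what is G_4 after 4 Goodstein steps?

20

base 5: 15 = 3·5; at 6: 3·6 = 18; next = 17
base 6: 17 = 2·6 + 5; at 7: 2·7 + 5 = 19; next = 18
base 7: 18 = 2·7 + 4; at 8: 2·8 + 4 = 20; next = 19
base 8: 19 = 2·8 + 3; at 9: 2·9 + 3 = 21; next = 20
base 9: 20 = 2·9 + 2; at 10: 2·10 + 2 = 22; next = 21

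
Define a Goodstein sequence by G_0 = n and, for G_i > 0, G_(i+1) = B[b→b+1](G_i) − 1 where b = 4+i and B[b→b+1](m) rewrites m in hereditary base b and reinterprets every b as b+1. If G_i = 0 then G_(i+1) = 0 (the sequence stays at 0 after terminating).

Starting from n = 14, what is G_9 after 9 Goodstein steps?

26

i=0: 14 = 3·4 + 2 (b=4); 4→5: 3·5 + 2 = 17; 17−1 = 16
i=1: 16 = 3·5 + 1 (b=5); 5→6: 3·6 + 1 = 19; 19−1 = 18
i=2: 18 = 3·6 (b=6); 6→7: 3·7 = 21; 21−1 = 20
i=3: 20 = 2·7 + 6 (b=7); 7→8: 2·8 + 6 = 22; 22−1 = 21
i=4: 21 = 2·8 + 5 (b=8); 8→9: 2·9 + 5 = 23; 23−1 = 22
i=5: 22 = 2·9 + 4 (b=9); 9→10: 2·10 + 4 = 24; 24−1 = 23
i=6: 23 = 2·10 + 3 (b=10); 10→11: 2·11 + 3 = 25; 25−1 = 24
i=7: 24 = 2·11 + 2 (b=11); 11→12: 2·12 + 2 = 26; 26−1 = 25
i=8: 25 = 2·12 + 1 (b=12); 12→13: 2·13 + 1 = 27; 27−1 = 26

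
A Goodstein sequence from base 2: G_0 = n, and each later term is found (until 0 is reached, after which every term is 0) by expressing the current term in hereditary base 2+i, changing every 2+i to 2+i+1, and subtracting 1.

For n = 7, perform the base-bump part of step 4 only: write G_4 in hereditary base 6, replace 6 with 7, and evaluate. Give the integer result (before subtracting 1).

823544

7 —HB2→ 2^2 + 2 + 1 —bump→ 3^3 + 3 + 1 = 31 —(−1)→ 30
30 —HB3→ 3^3 + 3 —bump→ 4^4 + 4 = 260 —(−1)→ 259
259 —HB4→ 4^4 + 3 —bump→ 5^5 + 3 = 3128 —(−1)→ 3127
3127 —HB5→ 5^5 + 2 —bump→ 6^6 + 2 = 46658 —(−1)→ 46657
46657 —HB6→ 6^6 + 1 —bump→ 7^7 + 1 = 823544 —(−1)→ 823543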